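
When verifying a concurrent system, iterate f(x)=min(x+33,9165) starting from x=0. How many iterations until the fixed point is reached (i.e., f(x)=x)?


Step 1: x=0, cap=9165, increment=33
Step 2: x grows by 33 each step until capped at 9165; fixed point is x=9165
Step 3: iterations = ceil(9165/33) = 278

278


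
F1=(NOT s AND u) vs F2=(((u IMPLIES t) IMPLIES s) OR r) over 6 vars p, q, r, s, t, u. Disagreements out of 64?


F1 = (NOT s AND u)
F2 = (((u IMPLIES t) IMPLIES s) OR r)
Evaluate both on each of 64 rows (bits = p,q,r,s,t,u):
  row 0 [000000]: F1=0 F2=0 -> 0
  row 1 [000001]: F1=1 F2=1 -> 0
  row 2 [000010]: F1=0 F2=0 -> 0
  row 3 [000011]: F1=1 F2=0 (differ) -> 1
  row 4 [000100]: F1=0 F2=1 (differ) -> 1
  (every remaining row is evaluated the same way; all 64 results are listed next)
Full result column, 8 rows per line (p,q,r fixed per line; s,t,u runs 000..111 left to right):
  rows 0-7 [p,q,r=000]: 00011111  (ones: 5)
  rows 8-15 [p,q,r=001]: 10101111  (ones: 6)
  rows 16-23 [p,q,r=010]: 00011111  (ones: 5)
  rows 24-31 [p,q,r=011]: 10101111  (ones: 6)
  rows 32-39 [p,q,r=100]: 00011111  (ones: 5)
  rows 40-47 [p,q,r=101]: 10101111  (ones: 6)
  rows 48-55 [p,q,r=110]: 00011111  (ones: 5)
  rows 56-63 [p,q,r=111]: 10101111  (ones: 6)
Disagreements = 5+6+5+6+5+6+5+6 = 44

44


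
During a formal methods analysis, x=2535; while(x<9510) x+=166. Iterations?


Step 1: x goes from 2535 toward 9510 by 166; the body runs while x<9510, so iterations = ceil((bound-start)/step)
Step 2: Distance=6975
Step 3: ceil(6975/166)=43

43


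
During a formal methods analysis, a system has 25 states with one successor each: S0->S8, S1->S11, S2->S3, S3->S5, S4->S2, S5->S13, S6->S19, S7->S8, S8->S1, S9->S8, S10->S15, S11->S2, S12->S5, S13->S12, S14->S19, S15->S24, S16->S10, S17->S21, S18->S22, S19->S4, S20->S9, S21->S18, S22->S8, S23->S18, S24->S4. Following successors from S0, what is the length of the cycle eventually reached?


Trace from S0 until a state repeats:
  S0 -> S8 -> S1 -> S11 -> S2 -> S3 -> S5 -> S13 -> S12 -> S5
S5 first seen at step 6, revisited at step 9.
Cycle length = 9 - 6 = 3

3


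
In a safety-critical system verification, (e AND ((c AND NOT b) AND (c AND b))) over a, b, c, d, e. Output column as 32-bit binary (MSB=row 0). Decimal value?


Formula: (e AND ((c AND NOT b) AND (c AND b))) over a, b, c, d, e (32 rows)
Evaluate each row (bits = a,b,c,d,e, MSB first):
  row 0 [00000]: (0 AND ((0 AND NOT 0) AND (0 AND 0))) -> 0
  row 1 [00001]: (1 AND ((0 AND NOT 0) AND (0 AND 0))) -> 0
  row 2 [00010]: (0 AND ((0 AND NOT 0) AND (0 AND 0))) -> 0
  row 3 [00011]: (1 AND ((0 AND NOT 0) AND (0 AND 0))) -> 0
  row 4 [00100]: (0 AND ((1 AND NOT 0) AND (1 AND 0))) -> 0
  row 5 [00101]: (1 AND ((1 AND NOT 0) AND (1 AND 0))) -> 0
  row 6 [00110]: (0 AND ((1 AND NOT 0) AND (1 AND 0))) -> 0
  row 7 [00111]: (1 AND ((1 AND NOT 0) AND (1 AND 0))) -> 0
  row 8 [01000]: (0 AND ((0 AND NOT 1) AND (0 AND 1))) -> 0
  row 9 [01001]: (1 AND ((0 AND NOT 1) AND (0 AND 1))) -> 0
  row 10 [01010]: (0 AND ((0 AND NOT 1) AND (0 AND 1))) -> 0
  row 11 [01011]: (1 AND ((0 AND NOT 1) AND (0 AND 1))) -> 0
  row 12 [01100]: (0 AND ((1 AND NOT 1) AND (1 AND 1))) -> 0
  row 13 [01101]: (1 AND ((1 AND NOT 1) AND (1 AND 1))) -> 0
  row 14 [01110]: (0 AND ((1 AND NOT 1) AND (1 AND 1))) -> 0
  row 15 [01111]: (1 AND ((1 AND NOT 1) AND (1 AND 1))) -> 0
  row 16 [10000]: (0 AND ((0 AND NOT 0) AND (0 AND 0))) -> 0
  row 17 [10001]: (1 AND ((0 AND NOT 0) AND (0 AND 0))) -> 0
  row 18 [10010]: (0 AND ((0 AND NOT 0) AND (0 AND 0))) -> 0
  row 19 [10011]: (1 AND ((0 AND NOT 0) AND (0 AND 0))) -> 0
  row 20 [10100]: (0 AND ((1 AND NOT 0) AND (1 AND 0))) -> 0
  row 21 [10101]: (1 AND ((1 AND NOT 0) AND (1 AND 0))) -> 0
  row 22 [10110]: (0 AND ((1 AND NOT 0) AND (1 AND 0))) -> 0
  row 23 [10111]: (1 AND ((1 AND NOT 0) AND (1 AND 0))) -> 0
  row 24 [11000]: (0 AND ((0 AND NOT 1) AND (0 AND 1))) -> 0
  row 25 [11001]: (1 AND ((0 AND NOT 1) AND (0 AND 1))) -> 0
  row 26 [11010]: (0 AND ((0 AND NOT 1) AND (0 AND 1))) -> 0
  row 27 [11011]: (1 AND ((0 AND NOT 1) AND (0 AND 1))) -> 0
  row 28 [11100]: (0 AND ((1 AND NOT 1) AND (1 AND 1))) -> 0
  row 29 [11101]: (1 AND ((1 AND NOT 1) AND (1 AND 1))) -> 0
  row 30 [11110]: (0 AND ((1 AND NOT 1) AND (1 AND 1))) -> 0
  row 31 [11111]: (1 AND ((1 AND NOT 1) AND (1 AND 1))) -> 0
Full result column, 4 rows per line (a,b,c fixed per line; d,e runs 00..11 left to right):
  rows 0-3 [a,b,c=000]: 0000  = hex 0
  rows 4-7 [a,b,c=001]: 0000  = hex 0
  rows 8-11 [a,b,c=010]: 0000  = hex 0
  rows 12-15 [a,b,c=011]: 0000  = hex 0
  rows 16-19 [a,b,c=100]: 0000  = hex 0
  rows 20-23 [a,b,c=101]: 0000  = hex 0
  rows 24-27 [a,b,c=110]: 0000  = hex 0
  rows 28-31 [a,b,c=111]: 0000  = hex 0
Output column (row 0 .. row 31) = 00000000000000000000000000000000
Output column grouped in 4s = 0000 0000 0000 0000 0000 0000 0000 0000 = 0x00000000
Convert to decimal digit by digit (value = value*16 + digit):
  0 -> 0
  0*16 + 0 = 0
  0*16 + 0 = 0
  0*16 + 0 = 0
  0*16 + 0 = 0
  0*16 + 0 = 0
  0*16 + 0 = 0
  0*16 + 0 = 0
Decimal = 0

0


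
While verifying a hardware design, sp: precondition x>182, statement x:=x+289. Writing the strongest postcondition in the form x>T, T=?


Formula: sp(P, x:=E) = exists old_x. (x = E[old_x/x]) AND P[old_x/x] (old_x is the value of x before the assignment; eliminate old_x by solving x = E[old_x/x] for old_x)
Step 1: Precondition P: x>182, i.e. old_x > 182
Step 2: Assignment gives x = old_x + 289, so old_x = x - 289
Step 3: Substitute into P: x - 289 > 182
Step 4: Simplify: x > 182+289 = 471

471


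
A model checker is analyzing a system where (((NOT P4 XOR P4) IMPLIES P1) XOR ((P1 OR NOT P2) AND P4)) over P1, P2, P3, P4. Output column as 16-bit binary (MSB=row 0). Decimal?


Formula: (((NOT P4 XOR P4) IMPLIES P1) XOR ((P1 OR NOT P2) AND P4)) over P1, P2, P3, P4 (16 rows)
Evaluate each row (bits = P1,P2,P3,P4, MSB first):
  row 0 [0000]: (((NOT 0 XOR 0) IMPLIES 0) XOR ((0 OR NOT 0) AND 0)) -> 0
  row 1 [0001]: (((NOT 1 XOR 1) IMPLIES 0) XOR ((0 OR NOT 0) AND 1)) -> 1
  row 2 [0010]: (((NOT 0 XOR 0) IMPLIES 0) XOR ((0 OR NOT 0) AND 0)) -> 0
  row 3 [0011]: (((NOT 1 XOR 1) IMPLIES 0) XOR ((0 OR NOT 0) AND 1)) -> 1
  row 4 [0100]: (((NOT 0 XOR 0) IMPLIES 0) XOR ((0 OR NOT 1) AND 0)) -> 0
  row 5 [0101]: (((NOT 1 XOR 1) IMPLIES 0) XOR ((0 OR NOT 1) AND 1)) -> 0
  row 6 [0110]: (((NOT 0 XOR 0) IMPLIES 0) XOR ((0 OR NOT 1) AND 0)) -> 0
  row 7 [0111]: (((NOT 1 XOR 1) IMPLIES 0) XOR ((0 OR NOT 1) AND 1)) -> 0
  row 8 [1000]: (((NOT 0 XOR 0) IMPLIES 1) XOR ((1 OR NOT 0) AND 0)) -> 1
  row 9 [1001]: (((NOT 1 XOR 1) IMPLIES 1) XOR ((1 OR NOT 0) AND 1)) -> 0
  row 10 [1010]: (((NOT 0 XOR 0) IMPLIES 1) XOR ((1 OR NOT 0) AND 0)) -> 1
  row 11 [1011]: (((NOT 1 XOR 1) IMPLIES 1) XOR ((1 OR NOT 0) AND 1)) -> 0
  row 12 [1100]: (((NOT 0 XOR 0) IMPLIES 1) XOR ((1 OR NOT 1) AND 0)) -> 1
  row 13 [1101]: (((NOT 1 XOR 1) IMPLIES 1) XOR ((1 OR NOT 1) AND 1)) -> 0
  row 14 [1110]: (((NOT 0 XOR 0) IMPLIES 1) XOR ((1 OR NOT 1) AND 0)) -> 1
  row 15 [1111]: (((NOT 1 XOR 1) IMPLIES 1) XOR ((1 OR NOT 1) AND 1)) -> 0
Full result column, 4 rows per line (P1,P2 fixed per line; P3,P4 runs 00..11 left to right):
  rows 0-3 [P1,P2=00]: 0101  = hex 5
  rows 4-7 [P1,P2=01]: 0000  = hex 0
  rows 8-11 [P1,P2=10]: 1010  = hex A
  rows 12-15 [P1,P2=11]: 1010  = hex A
Output column (row 0 .. row 15) = 0101000010101010
Output column grouped in 4s = 0101 0000 1010 1010 = 0x50AA
Convert to decimal digit by digit (value = value*16 + digit):
  5 -> 5
  5*16 + 0 = 80
  80*16 + 10 (A) = 1290
  1290*16 + 10 (A) = 20650
Decimal = 20650

20650


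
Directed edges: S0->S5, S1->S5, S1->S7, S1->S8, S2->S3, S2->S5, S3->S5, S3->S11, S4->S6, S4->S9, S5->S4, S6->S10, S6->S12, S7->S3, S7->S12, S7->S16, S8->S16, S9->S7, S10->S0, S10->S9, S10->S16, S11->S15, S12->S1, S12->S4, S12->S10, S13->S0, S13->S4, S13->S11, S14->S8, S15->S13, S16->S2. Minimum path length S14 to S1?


BFS layer-by-layer from S14:
  dist 0: {S14}
  dist 1: {S8}
  dist 2: {S16}
  dist 3: {S2}
  dist 4: {S3, S5}
  dist 5: {S4, S11}
  dist 6: {S6, S9, S15}
  dist 7: {S7, S10, S12, S13}
  dist 8: {S0, S1}
  -> S1 reached at distance 8
Shortest path length = 8

8


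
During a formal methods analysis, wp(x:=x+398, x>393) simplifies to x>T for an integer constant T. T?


Formula: wp(x:=E, P) = P[E/x] (substitute E for x in postcondition)
Step 1: Postcondition: x>393
Step 2: Substitute x+398 for x: x+398>393
Step 3: Solve for x: x > 393-398 = -5

-5


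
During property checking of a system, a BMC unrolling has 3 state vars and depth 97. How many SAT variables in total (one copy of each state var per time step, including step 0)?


BMC unrolls to depth k, creating one copy of each state var for steps 0..k.
Step count = 97 + 1 = 98 (steps 0 through 97)
Vars per step = 3
Total = 3 * 98 = 294

294


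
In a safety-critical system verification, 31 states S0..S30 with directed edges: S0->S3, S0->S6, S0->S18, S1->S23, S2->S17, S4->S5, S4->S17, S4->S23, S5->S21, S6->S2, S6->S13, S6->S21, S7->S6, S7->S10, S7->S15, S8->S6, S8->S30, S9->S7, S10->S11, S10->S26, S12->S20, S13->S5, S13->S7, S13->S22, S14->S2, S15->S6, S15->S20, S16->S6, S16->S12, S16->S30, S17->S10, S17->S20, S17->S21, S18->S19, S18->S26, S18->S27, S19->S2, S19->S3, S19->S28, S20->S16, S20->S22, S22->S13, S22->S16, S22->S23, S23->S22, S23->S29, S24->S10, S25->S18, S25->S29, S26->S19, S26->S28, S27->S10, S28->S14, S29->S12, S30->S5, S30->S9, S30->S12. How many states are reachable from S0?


BFS from S0:
  layer 0: {S0}
  layer 1: {S3, S6, S18}
  layer 2: {S2, S13, S19, S21, S26, S27}
  layer 3: {S5, S7, S10, S17, S22, S28}
  layer 4: {S11, S14, S15, S16, S20, S23}
  layer 5: {S12, S29, S30}
  layer 6: {S9}
Reachable set: {S0, S2, S3, S5, S6, S7, S9, S10, S11, S12, S13, S14, S15, S16, S17, S18, S19, S20, S21, S22, S23, S26, S27, S28, S29, S30}
Count = 26

26


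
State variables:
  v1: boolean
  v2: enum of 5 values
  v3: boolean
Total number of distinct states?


State space = product of domain sizes of all variables.
Domain sizes:
  v1 (boolean): 2
  v2 (enum of 5 values): 5
  v3 (boolean): 2
Product = 2 * 5 * 2 = 20

20


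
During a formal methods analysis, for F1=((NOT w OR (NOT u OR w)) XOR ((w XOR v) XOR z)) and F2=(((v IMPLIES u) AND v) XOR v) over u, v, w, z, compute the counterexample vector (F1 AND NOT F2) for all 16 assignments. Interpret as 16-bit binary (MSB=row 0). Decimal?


F1 = ((NOT w OR (NOT u OR w)) XOR ((w XOR v) XOR z))
F2 = (((v IMPLIES u) AND v) XOR v)
Counterexample to F1=>F2 is where F1=1 and F2=0.
Evaluate each row (bits = u,v,w,z, MSB first):
  row 0 [0000]: F1=1 F2=0 -> F1&~F2 -> 1
  row 1 [0001]: F1=0 F2=0 -> F1&~F2 -> 0
  row 2 [0010]: F1=0 F2=0 -> F1&~F2 -> 0
  row 3 [0011]: F1=1 F2=0 -> F1&~F2 -> 1
  row 4 [0100]: F1=0 F2=1 -> F1&~F2 -> 0
  row 5 [0101]: F1=1 F2=1 -> F1&~F2 -> 0
  row 6 [0110]: F1=1 F2=1 -> F1&~F2 -> 0
  row 7 [0111]: F1=0 F2=1 -> F1&~F2 -> 0
  row 8 [1000]: F1=1 F2=0 -> F1&~F2 -> 1
  row 9 [1001]: F1=0 F2=0 -> F1&~F2 -> 0
  row 10 [1010]: F1=0 F2=0 -> F1&~F2 -> 0
  row 11 [1011]: F1=1 F2=0 -> F1&~F2 -> 1
  row 12 [1100]: F1=0 F2=0 -> F1&~F2 -> 0
  row 13 [1101]: F1=1 F2=0 -> F1&~F2 -> 1
  row 14 [1110]: F1=1 F2=0 -> F1&~F2 -> 1
  row 15 [1111]: F1=0 F2=0 -> F1&~F2 -> 0
Full result column, 4 rows per line (u,v fixed per line; w,z runs 00..11 left to right):
  rows 0-3 [u,v=00]: 1001  = hex 9
  rows 4-7 [u,v=01]: 0000  = hex 0
  rows 8-11 [u,v=10]: 1001  = hex 9
  rows 12-15 [u,v=11]: 0110  = hex 6
Counterexample vector (row 0 .. row 15) = 1001000010010110
Output column grouped in 4s = 1001 0000 1001 0110 = 0x9096
Convert to decimal digit by digit (value = value*16 + digit):
  9 -> 9
  9*16 + 0 = 144
  144*16 + 9 = 2313
  2313*16 + 6 = 37014
Decimal = 37014

37014


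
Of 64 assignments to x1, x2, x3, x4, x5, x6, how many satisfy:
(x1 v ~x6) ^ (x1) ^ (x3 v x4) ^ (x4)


CNF with 4 clauses over 6 vars (64 assignments).
An assignment satisfies CNF iff every clause has >=1 true literal.
Check each row (bits = x1,x2,x3,x4,x5,x6; clause T/F shown):
  row 0 [000000]: clauses=TFFF -> 0
  row 1 [000001]: clauses=FFFF -> 0
  row 2 [000010]: clauses=TFFF -> 0
  row 3 [000011]: clauses=FFFF -> 0
  row 4 [000100]: clauses=TFTT -> 0
  (every remaining row is evaluated the same way; all 64 results are listed next)
Full result column, 8 rows per line (x1,x2,x3 fixed per line; x4,x5,x6 runs 000..111 left to right):
  rows 0-7 [x1,x2,x3=000]: 00000000  (ones: 0)
  rows 8-15 [x1,x2,x3=001]: 00000000  (ones: 0)
  rows 16-23 [x1,x2,x3=010]: 00000000  (ones: 0)
  rows 24-31 [x1,x2,x3=011]: 00000000  (ones: 0)
  rows 32-39 [x1,x2,x3=100]: 00001111  (ones: 4)
  rows 40-47 [x1,x2,x3=101]: 00001111  (ones: 4)
  rows 48-55 [x1,x2,x3=110]: 00001111  (ones: 4)
  rows 56-63 [x1,x2,x3=111]: 00001111  (ones: 4)
Satisfying assignments = 0+0+0+0+4+4+4+4 = 16

16


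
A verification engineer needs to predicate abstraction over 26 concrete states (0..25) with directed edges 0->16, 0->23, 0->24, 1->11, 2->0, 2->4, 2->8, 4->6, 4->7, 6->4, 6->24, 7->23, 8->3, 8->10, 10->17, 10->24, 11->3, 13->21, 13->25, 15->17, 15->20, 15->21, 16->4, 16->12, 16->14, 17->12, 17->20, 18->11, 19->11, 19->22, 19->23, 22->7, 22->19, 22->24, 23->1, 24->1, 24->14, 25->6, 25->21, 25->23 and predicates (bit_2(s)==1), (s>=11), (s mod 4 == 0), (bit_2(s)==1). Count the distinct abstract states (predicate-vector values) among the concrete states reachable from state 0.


BFS from 0:
Concrete reachable: {0, 1, 3, 4, 6, 7, 11, 12, 14, 16, 23, 24}
Abstract via predicates (bit_2(s)==1), (s>=11), (s mod 4 == 0), (bit_2(s)==1):
  (0,0,0,0) <- {1, 3}
  (0,0,1,0) <- {0}
  (0,1,0,0) <- {11}
  (0,1,1,0) <- {16, 24}
  (1,0,0,1) <- {6, 7}
  (1,0,1,1) <- {4}
  (1,1,0,1) <- {14, 23}
  (1,1,1,1) <- {12}
Distinct abstract states = 8

8


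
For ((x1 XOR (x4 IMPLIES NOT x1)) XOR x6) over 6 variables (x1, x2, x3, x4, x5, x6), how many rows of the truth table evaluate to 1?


Formula: ((x1 XOR (x4 IMPLIES NOT x1)) XOR x6) over 6 vars (64 rows)
Evaluate each row (x1, x2, x3, x4, x5, x6 as bits, MSB first):
  row 0 [000000]: ((0 XOR (0 IMPLIES NOT 0)) XOR 0) -> 1
  row 1 [000001]: ((0 XOR (0 IMPLIES NOT 0)) XOR 1) -> 0
  row 2 [000010]: ((0 XOR (0 IMPLIES NOT 0)) XOR 0) -> 1
  row 3 [000011]: ((0 XOR (0 IMPLIES NOT 0)) XOR 1) -> 0
  row 4 [000100]: ((0 XOR (1 IMPLIES NOT 0)) XOR 0) -> 1
  (every remaining row is evaluated the same way; all 64 results are listed next)
Full result column, 8 rows per line (x1,x2,x3 fixed per line; x4,x5,x6 runs 000..111 left to right):
  rows 0-7 [x1,x2,x3=000]: 10101010  (ones: 4)
  rows 8-15 [x1,x2,x3=001]: 10101010  (ones: 4)
  rows 16-23 [x1,x2,x3=010]: 10101010  (ones: 4)
  rows 24-31 [x1,x2,x3=011]: 10101010  (ones: 4)
  rows 32-39 [x1,x2,x3=100]: 01011010  (ones: 4)
  rows 40-47 [x1,x2,x3=101]: 01011010  (ones: 4)
  rows 48-55 [x1,x2,x3=110]: 01011010  (ones: 4)
  rows 56-63 [x1,x2,x3=111]: 01011010  (ones: 4)
Count of 1-rows = 4+4+4+4+4+4+4+4 = 32

32


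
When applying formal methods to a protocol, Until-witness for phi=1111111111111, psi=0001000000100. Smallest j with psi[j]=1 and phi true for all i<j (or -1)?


(phi U psi) at 0: need smallest j with psi[j]=1 and phi[i]=1 for all i in [0,j).
Scan from step 0:
  step 0: phi=1, psi=0 -> continue
  step 1: phi=1, psi=0 -> continue
  step 2: phi=1, psi=0 -> continue
  step 3: psi=1 and phi held for [0,3) -> witness found
Witness step = 3

3


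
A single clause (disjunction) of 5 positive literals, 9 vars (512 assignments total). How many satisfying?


Step 1: Total=2^9=512
Step 2: Unsat when all 5 false: 2^4=16
Step 3: Sat=512-16=496

496


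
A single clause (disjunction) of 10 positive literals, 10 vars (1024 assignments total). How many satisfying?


Step 1: Total=2^10=1024
Step 2: Unsat when all 10 false: 2^0=1
Step 3: Sat=1024-1=1023

1023


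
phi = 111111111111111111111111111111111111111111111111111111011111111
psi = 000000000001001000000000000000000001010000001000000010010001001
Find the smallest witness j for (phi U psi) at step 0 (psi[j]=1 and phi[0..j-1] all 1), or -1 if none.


(phi U psi) at 0: need smallest j with psi[j]=1 and phi[i]=1 for all i in [0,j).
Scan from step 0:
  step 0: phi=1, psi=0 -> continue
  step 1: phi=1, psi=0 -> continue
  step 2: phi=1, psi=0 -> continue
  step 3: phi=1, psi=0 -> continue
  step 11: psi=1 and phi held for [0,11) -> witness found
Witness step = 11

11


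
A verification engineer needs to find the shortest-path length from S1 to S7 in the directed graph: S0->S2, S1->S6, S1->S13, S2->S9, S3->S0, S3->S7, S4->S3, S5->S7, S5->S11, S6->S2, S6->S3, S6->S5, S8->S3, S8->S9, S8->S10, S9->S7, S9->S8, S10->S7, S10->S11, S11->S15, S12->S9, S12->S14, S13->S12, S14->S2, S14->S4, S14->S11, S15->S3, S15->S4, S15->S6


BFS layer-by-layer from S1:
  dist 0: {S1}
  dist 1: {S6, S13}
  dist 2: {S2, S3, S5, S12}
  dist 3: {S0, S7, S9, S11, S14}
  -> S7 reached at distance 3
Shortest path length = 3

3


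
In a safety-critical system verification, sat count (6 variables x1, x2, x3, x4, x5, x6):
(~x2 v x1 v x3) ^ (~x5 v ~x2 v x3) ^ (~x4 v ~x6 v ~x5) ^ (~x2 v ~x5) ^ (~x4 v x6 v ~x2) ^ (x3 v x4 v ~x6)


CNF with 6 clauses over 6 vars (64 assignments).
An assignment satisfies CNF iff every clause has >=1 true literal.
Check each row (bits = x1,x2,x3,x4,x5,x6; clause T/F shown):
  row 0 [000000]: clauses=TTTTTT -> 1
  row 1 [000001]: clauses=TTTTTF -> 0
  row 2 [000010]: clauses=TTTTTT -> 1
  row 3 [000011]: clauses=TTTTTF -> 0
  row 4 [000100]: clauses=TTTTTT -> 1
  (every remaining row is evaluated the same way; all 64 results are listed next)
Full result column, 8 rows per line (x1,x2,x3 fixed per line; x4,x5,x6 runs 000..111 left to right):
  rows 0-7 [x1,x2,x3=000]: 10101110  (ones: 5)
  rows 8-15 [x1,x2,x3=001]: 11111110  (ones: 7)
  rows 16-23 [x1,x2,x3=010]: 00000000  (ones: 0)
  rows 24-31 [x1,x2,x3=011]: 11000100  (ones: 3)
  rows 32-39 [x1,x2,x3=100]: 10101110  (ones: 5)
  rows 40-47 [x1,x2,x3=101]: 11111110  (ones: 7)
  rows 48-55 [x1,x2,x3=110]: 10000100  (ones: 2)
  rows 56-63 [x1,x2,x3=111]: 11000100  (ones: 3)
Satisfying assignments = 5+7+0+3+5+7+2+3 = 32

32


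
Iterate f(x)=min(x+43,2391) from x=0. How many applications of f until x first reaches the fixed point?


Step 1: x=0, cap=2391, increment=43
Step 2: x grows by 43 each step until capped at 2391; fixed point is x=2391
Step 3: iterations = ceil(2391/43) = 56

56


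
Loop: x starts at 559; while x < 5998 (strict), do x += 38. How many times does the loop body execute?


Step 1: x goes from 559 toward 5998 by 38; the body runs while x<5998, so iterations = ceil((bound-start)/step)
Step 2: Distance=5439
Step 3: ceil(5439/38)=144

144


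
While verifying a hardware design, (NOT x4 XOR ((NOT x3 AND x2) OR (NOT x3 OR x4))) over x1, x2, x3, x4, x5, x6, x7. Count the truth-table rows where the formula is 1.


Formula: (NOT x4 XOR ((NOT x3 AND x2) OR (NOT x3 OR x4))) over 7 vars (128 rows)
Evaluate each row (x1, x2, x3, x4, x5, x6, x7 as bits, MSB first):
  row 0 [0000000]: (NOT 0 XOR ((NOT 0 AND 0) OR (NOT 0 OR 0))) -> 0
  row 1 [0000001]: (NOT 0 XOR ((NOT 0 AND 0) OR (NOT 0 OR 0))) -> 0
  row 2 [0000010]: (NOT 0 XOR ((NOT 0 AND 0) OR (NOT 0 OR 0))) -> 0
  row 3 [0000011]: (NOT 0 XOR ((NOT 0 AND 0) OR (NOT 0 OR 0))) -> 0
  row 4 [0000100]: (NOT 0 XOR ((NOT 0 AND 0) OR (NOT 0 OR 0))) -> 0
  (every remaining row is evaluated the same way; all 128 results are listed next)
Full result column, 8 rows per line (x1,x2,x3,x4 fixed per line; x5,x6,x7 runs 000..111 left to right):
  rows 0-7 [x1,x2,x3,x4=0000]: 00000000  (ones: 0)
  rows 8-15 [x1,x2,x3,x4=0001]: 11111111  (ones: 8)
  rows 16-23 [x1,x2,x3,x4=0010]: 11111111  (ones: 8)
  rows 24-31 [x1,x2,x3,x4=0011]: 11111111  (ones: 8)
  rows 32-39 [x1,x2,x3,x4=0100]: 00000000  (ones: 0)
  rows 40-47 [x1,x2,x3,x4=0101]: 11111111  (ones: 8)
  rows 48-55 [x1,x2,x3,x4=0110]: 11111111  (ones: 8)
  rows 56-63 [x1,x2,x3,x4=0111]: 11111111  (ones: 8)
  rows 64-71 [x1,x2,x3,x4=1000]: 00000000  (ones: 0)
  rows 72-79 [x1,x2,x3,x4=1001]: 11111111  (ones: 8)
  rows 80-87 [x1,x2,x3,x4=1010]: 11111111  (ones: 8)
  rows 88-95 [x1,x2,x3,x4=1011]: 11111111  (ones: 8)
  rows 96-103 [x1,x2,x3,x4=1100]: 00000000  (ones: 0)
  rows 104-111 [x1,x2,x3,x4=1101]: 11111111  (ones: 8)
  rows 112-119 [x1,x2,x3,x4=1110]: 11111111  (ones: 8)
  rows 120-127 [x1,x2,x3,x4=1111]: 11111111  (ones: 8)
Count of 1-rows = 0+8+8+8+0+8+8+8+0+8+8+8+0+8+8+8 = 96

96


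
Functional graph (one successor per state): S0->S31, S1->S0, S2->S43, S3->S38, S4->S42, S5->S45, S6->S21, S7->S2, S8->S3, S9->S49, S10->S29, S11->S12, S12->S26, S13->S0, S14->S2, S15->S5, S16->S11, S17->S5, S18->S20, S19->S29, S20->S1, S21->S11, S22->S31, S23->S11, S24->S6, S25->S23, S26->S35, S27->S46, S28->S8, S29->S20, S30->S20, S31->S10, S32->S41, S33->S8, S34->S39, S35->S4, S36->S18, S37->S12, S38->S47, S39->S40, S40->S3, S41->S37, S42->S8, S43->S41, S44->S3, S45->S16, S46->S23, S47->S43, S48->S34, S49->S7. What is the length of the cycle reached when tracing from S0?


Trace from S0 until a state repeats:
  S0 -> S31 -> S10 -> S29 -> S20 -> S1 -> S0
S0 first seen at step 0, revisited at step 6.
Cycle length = 6 - 0 = 6

6


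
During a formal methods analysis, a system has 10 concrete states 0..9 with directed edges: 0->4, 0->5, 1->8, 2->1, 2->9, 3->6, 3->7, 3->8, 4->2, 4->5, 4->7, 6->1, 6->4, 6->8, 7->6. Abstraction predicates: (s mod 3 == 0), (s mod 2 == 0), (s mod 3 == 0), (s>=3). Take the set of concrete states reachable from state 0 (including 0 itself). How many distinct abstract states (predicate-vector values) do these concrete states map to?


BFS from 0:
Concrete reachable: {0, 1, 2, 4, 5, 6, 7, 8, 9}
Abstract via predicates (s mod 3 == 0), (s mod 2 == 0), (s mod 3 == 0), (s>=3):
  (0,0,0,0) <- {1}
  (0,0,0,1) <- {5, 7}
  (0,1,0,0) <- {2}
  (0,1,0,1) <- {4, 8}
  (1,0,1,1) <- {9}
  (1,1,1,0) <- {0}
  (1,1,1,1) <- {6}
Distinct abstract states = 7

7


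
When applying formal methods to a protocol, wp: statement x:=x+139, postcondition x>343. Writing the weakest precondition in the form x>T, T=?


Formula: wp(x:=E, P) = P[E/x] (substitute E for x in postcondition)
Step 1: Postcondition: x>343
Step 2: Substitute x+139 for x: x+139>343
Step 3: Solve for x: x > 343-139 = 204

204


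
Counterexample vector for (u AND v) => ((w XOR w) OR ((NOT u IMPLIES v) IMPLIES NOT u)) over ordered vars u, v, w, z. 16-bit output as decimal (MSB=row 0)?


F1 = (u AND v)
F2 = ((w XOR w) OR ((NOT u IMPLIES v) IMPLIES NOT u))
Counterexample to F1=>F2 is where F1=1 and F2=0.
Evaluate each row (bits = u,v,w,z, MSB first):
  row 0 [0000]: F1=0 F2=1 -> F1&~F2 -> 0
  row 1 [0001]: F1=0 F2=1 -> F1&~F2 -> 0
  row 2 [0010]: F1=0 F2=1 -> F1&~F2 -> 0
  row 3 [0011]: F1=0 F2=1 -> F1&~F2 -> 0
  row 4 [0100]: F1=0 F2=1 -> F1&~F2 -> 0
  row 5 [0101]: F1=0 F2=1 -> F1&~F2 -> 0
  row 6 [0110]: F1=0 F2=1 -> F1&~F2 -> 0
  row 7 [0111]: F1=0 F2=1 -> F1&~F2 -> 0
  row 8 [1000]: F1=0 F2=0 -> F1&~F2 -> 0
  row 9 [1001]: F1=0 F2=0 -> F1&~F2 -> 0
  row 10 [1010]: F1=0 F2=0 -> F1&~F2 -> 0
  row 11 [1011]: F1=0 F2=0 -> F1&~F2 -> 0
  row 12 [1100]: F1=1 F2=0 -> F1&~F2 -> 1
  row 13 [1101]: F1=1 F2=0 -> F1&~F2 -> 1
  row 14 [1110]: F1=1 F2=0 -> F1&~F2 -> 1
  row 15 [1111]: F1=1 F2=0 -> F1&~F2 -> 1
Full result column, 4 rows per line (u,v fixed per line; w,z runs 00..11 left to right):
  rows 0-3 [u,v=00]: 0000  = hex 0
  rows 4-7 [u,v=01]: 0000  = hex 0
  rows 8-11 [u,v=10]: 0000  = hex 0
  rows 12-15 [u,v=11]: 1111  = hex F
Counterexample vector (row 0 .. row 15) = 0000000000001111
Output column grouped in 4s = 0000 0000 0000 1111 = 0x000F
Convert to decimal digit by digit (value = value*16 + digit):
  0 -> 0
  0*16 + 0 = 0
  0*16 + 0 = 0
  0*16 + 15 (F) = 15
Decimal = 15

15


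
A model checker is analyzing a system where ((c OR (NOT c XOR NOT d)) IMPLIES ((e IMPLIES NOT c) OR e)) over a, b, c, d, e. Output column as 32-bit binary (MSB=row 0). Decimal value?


Formula: ((c OR (NOT c XOR NOT d)) IMPLIES ((e IMPLIES NOT c) OR e)) over a, b, c, d, e (32 rows)
Evaluate each row (bits = a,b,c,d,e, MSB first):
  row 0 [00000]: ((0 OR (NOT 0 XOR NOT 0)) IMPLIES ((0 IMPLIES NOT 0) OR 0)) -> 1
  row 1 [00001]: ((0 OR (NOT 0 XOR NOT 0)) IMPLIES ((1 IMPLIES NOT 0) OR 1)) -> 1
  row 2 [00010]: ((0 OR (NOT 0 XOR NOT 1)) IMPLIES ((0 IMPLIES NOT 0) OR 0)) -> 1
  row 3 [00011]: ((0 OR (NOT 0 XOR NOT 1)) IMPLIES ((1 IMPLIES NOT 0) OR 1)) -> 1
  row 4 [00100]: ((1 OR (NOT 1 XOR NOT 0)) IMPLIES ((0 IMPLIES NOT 1) OR 0)) -> 1
  row 5 [00101]: ((1 OR (NOT 1 XOR NOT 0)) IMPLIES ((1 IMPLIES NOT 1) OR 1)) -> 1
  row 6 [00110]: ((1 OR (NOT 1 XOR NOT 1)) IMPLIES ((0 IMPLIES NOT 1) OR 0)) -> 1
  row 7 [00111]: ((1 OR (NOT 1 XOR NOT 1)) IMPLIES ((1 IMPLIES NOT 1) OR 1)) -> 1
  row 8 [01000]: ((0 OR (NOT 0 XOR NOT 0)) IMPLIES ((0 IMPLIES NOT 0) OR 0)) -> 1
  row 9 [01001]: ((0 OR (NOT 0 XOR NOT 0)) IMPLIES ((1 IMPLIES NOT 0) OR 1)) -> 1
  row 10 [01010]: ((0 OR (NOT 0 XOR NOT 1)) IMPLIES ((0 IMPLIES NOT 0) OR 0)) -> 1
  row 11 [01011]: ((0 OR (NOT 0 XOR NOT 1)) IMPLIES ((1 IMPLIES NOT 0) OR 1)) -> 1
  row 12 [01100]: ((1 OR (NOT 1 XOR NOT 0)) IMPLIES ((0 IMPLIES NOT 1) OR 0)) -> 1
  row 13 [01101]: ((1 OR (NOT 1 XOR NOT 0)) IMPLIES ((1 IMPLIES NOT 1) OR 1)) -> 1
  row 14 [01110]: ((1 OR (NOT 1 XOR NOT 1)) IMPLIES ((0 IMPLIES NOT 1) OR 0)) -> 1
  row 15 [01111]: ((1 OR (NOT 1 XOR NOT 1)) IMPLIES ((1 IMPLIES NOT 1) OR 1)) -> 1
  row 16 [10000]: ((0 OR (NOT 0 XOR NOT 0)) IMPLIES ((0 IMPLIES NOT 0) OR 0)) -> 1
  row 17 [10001]: ((0 OR (NOT 0 XOR NOT 0)) IMPLIES ((1 IMPLIES NOT 0) OR 1)) -> 1
  row 18 [10010]: ((0 OR (NOT 0 XOR NOT 1)) IMPLIES ((0 IMPLIES NOT 0) OR 0)) -> 1
  row 19 [10011]: ((0 OR (NOT 0 XOR NOT 1)) IMPLIES ((1 IMPLIES NOT 0) OR 1)) -> 1
  row 20 [10100]: ((1 OR (NOT 1 XOR NOT 0)) IMPLIES ((0 IMPLIES NOT 1) OR 0)) -> 1
  row 21 [10101]: ((1 OR (NOT 1 XOR NOT 0)) IMPLIES ((1 IMPLIES NOT 1) OR 1)) -> 1
  row 22 [10110]: ((1 OR (NOT 1 XOR NOT 1)) IMPLIES ((0 IMPLIES NOT 1) OR 0)) -> 1
  row 23 [10111]: ((1 OR (NOT 1 XOR NOT 1)) IMPLIES ((1 IMPLIES NOT 1) OR 1)) -> 1
  row 24 [11000]: ((0 OR (NOT 0 XOR NOT 0)) IMPLIES ((0 IMPLIES NOT 0) OR 0)) -> 1
  row 25 [11001]: ((0 OR (NOT 0 XOR NOT 0)) IMPLIES ((1 IMPLIES NOT 0) OR 1)) -> 1
  row 26 [11010]: ((0 OR (NOT 0 XOR NOT 1)) IMPLIES ((0 IMPLIES NOT 0) OR 0)) -> 1
  row 27 [11011]: ((0 OR (NOT 0 XOR NOT 1)) IMPLIES ((1 IMPLIES NOT 0) OR 1)) -> 1
  row 28 [11100]: ((1 OR (NOT 1 XOR NOT 0)) IMPLIES ((0 IMPLIES NOT 1) OR 0)) -> 1
  row 29 [11101]: ((1 OR (NOT 1 XOR NOT 0)) IMPLIES ((1 IMPLIES NOT 1) OR 1)) -> 1
  row 30 [11110]: ((1 OR (NOT 1 XOR NOT 1)) IMPLIES ((0 IMPLIES NOT 1) OR 0)) -> 1
  row 31 [11111]: ((1 OR (NOT 1 XOR NOT 1)) IMPLIES ((1 IMPLIES NOT 1) OR 1)) -> 1
Full result column, 4 rows per line (a,b,c fixed per line; d,e runs 00..11 left to right):
  rows 0-3 [a,b,c=000]: 1111  = hex F
  rows 4-7 [a,b,c=001]: 1111  = hex F
  rows 8-11 [a,b,c=010]: 1111  = hex F
  rows 12-15 [a,b,c=011]: 1111  = hex F
  rows 16-19 [a,b,c=100]: 1111  = hex F
  rows 20-23 [a,b,c=101]: 1111  = hex F
  rows 24-27 [a,b,c=110]: 1111  = hex F
  rows 28-31 [a,b,c=111]: 1111  = hex F
Output column (row 0 .. row 31) = 11111111111111111111111111111111
Output column grouped in 4s = 1111 1111 1111 1111 1111 1111 1111 1111 = 0xFFFFFFFF
Convert to decimal digit by digit (value = value*16 + digit):
  F -> 15
  15*16 + 15 (F) = 255
  255*16 + 15 (F) = 4095
  4095*16 + 15 (F) = 65535
  65535*16 + 15 (F) = 1048575
  1048575*16 + 15 (F) = 16777215
  16777215*16 + 15 (F) = 268435455
  268435455*16 + 15 (F) = 4294967295
Decimal = 4294967295

4294967295


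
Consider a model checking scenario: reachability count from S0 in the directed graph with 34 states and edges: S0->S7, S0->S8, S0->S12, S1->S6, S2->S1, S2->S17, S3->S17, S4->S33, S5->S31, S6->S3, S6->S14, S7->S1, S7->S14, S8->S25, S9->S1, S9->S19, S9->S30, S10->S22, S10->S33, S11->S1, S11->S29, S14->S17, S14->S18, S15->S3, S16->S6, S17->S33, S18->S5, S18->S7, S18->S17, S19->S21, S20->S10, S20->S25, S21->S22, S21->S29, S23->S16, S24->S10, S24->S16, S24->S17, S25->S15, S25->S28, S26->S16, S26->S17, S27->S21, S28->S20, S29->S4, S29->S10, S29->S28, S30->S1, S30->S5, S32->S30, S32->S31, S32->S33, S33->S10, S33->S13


BFS from S0:
  layer 0: {S0}
  layer 1: {S7, S8, S12}
  layer 2: {S1, S14, S25}
  layer 3: {S6, S15, S17, S18, S28}
  layer 4: {S3, S5, S20, S33}
  layer 5: {S10, S13, S31}
  layer 6: {S22}
Reachable set: {S0, S1, S3, S5, S6, S7, S8, S10, S12, S13, S14, S15, S17, S18, S20, S22, S25, S28, S31, S33}
Count = 20

20


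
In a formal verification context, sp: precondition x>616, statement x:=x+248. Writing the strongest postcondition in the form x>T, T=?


Formula: sp(P, x:=E) = exists old_x. (x = E[old_x/x]) AND P[old_x/x] (old_x is the value of x before the assignment; eliminate old_x by solving x = E[old_x/x] for old_x)
Step 1: Precondition P: x>616, i.e. old_x > 616
Step 2: Assignment gives x = old_x + 248, so old_x = x - 248
Step 3: Substitute into P: x - 248 > 616
Step 4: Simplify: x > 616+248 = 864

864


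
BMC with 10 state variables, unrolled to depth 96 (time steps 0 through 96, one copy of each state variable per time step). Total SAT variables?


BMC unrolls to depth k, creating one copy of each state var for steps 0..k.
Step count = 96 + 1 = 97 (steps 0 through 96)
Vars per step = 10
Total = 10 * 97 = 970

970


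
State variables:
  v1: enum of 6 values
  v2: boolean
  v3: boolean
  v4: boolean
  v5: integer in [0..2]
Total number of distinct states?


State space = product of domain sizes of all variables.
Domain sizes:
  v1 (enum of 6 values): 6
  v2 (boolean): 2
  v3 (boolean): 2
  v4 (boolean): 2
  v5 (integer in [0..2]): 3
Product = 6 * 2 * 2 * 2 * 3 = 144

144


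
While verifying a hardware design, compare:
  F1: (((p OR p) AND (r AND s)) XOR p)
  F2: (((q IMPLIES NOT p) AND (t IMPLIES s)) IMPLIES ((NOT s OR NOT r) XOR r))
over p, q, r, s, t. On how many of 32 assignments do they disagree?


F1 = (((p OR p) AND (r AND s)) XOR p)
F2 = (((q IMPLIES NOT p) AND (t IMPLIES s)) IMPLIES ((NOT s OR NOT r) XOR r))
Evaluate both on each of 32 rows (bits = p,q,r,s,t):
  row 0 [00000]: F1=0 F2=1 (differ) -> 1
  row 1 [00001]: F1=0 F2=1 (differ) -> 1
  row 2 [00010]: F1=0 F2=1 (differ) -> 1
  row 3 [00011]: F1=0 F2=1 (differ) -> 1
  row 4 [00100]: F1=0 F2=0 -> 0
  row 5 [00101]: F1=0 F2=1 (differ) -> 1
  row 6 [00110]: F1=0 F2=1 (differ) -> 1
  row 7 [00111]: F1=0 F2=1 (differ) -> 1
  row 8 [01000]: F1=0 F2=1 (differ) -> 1
  row 9 [01001]: F1=0 F2=1 (differ) -> 1
  row 10 [01010]: F1=0 F2=1 (differ) -> 1
  row 11 [01011]: F1=0 F2=1 (differ) -> 1
  row 12 [01100]: F1=0 F2=0 -> 0
  row 13 [01101]: F1=0 F2=1 (differ) -> 1
  row 14 [01110]: F1=0 F2=1 (differ) -> 1
  row 15 [01111]: F1=0 F2=1 (differ) -> 1
  row 16 [10000]: F1=1 F2=1 -> 0
  row 17 [10001]: F1=1 F2=1 -> 0
  row 18 [10010]: F1=1 F2=1 -> 0
  row 19 [10011]: F1=1 F2=1 -> 0
  row 20 [10100]: F1=1 F2=0 (differ) -> 1
  row 21 [10101]: F1=1 F2=1 -> 0
  row 22 [10110]: F1=0 F2=1 (differ) -> 1
  row 23 [10111]: F1=0 F2=1 (differ) -> 1
  row 24 [11000]: F1=1 F2=1 -> 0
  row 25 [11001]: F1=1 F2=1 -> 0
  row 26 [11010]: F1=1 F2=1 -> 0
  row 27 [11011]: F1=1 F2=1 -> 0
  row 28 [11100]: F1=1 F2=1 -> 0
  row 29 [11101]: F1=1 F2=1 -> 0
  row 30 [11110]: F1=0 F2=1 (differ) -> 1
  row 31 [11111]: F1=0 F2=1 (differ) -> 1
Full result column, 8 rows per line (p,q fixed per line; r,s,t runs 000..111 left to right):
  rows 0-7 [p,q=00]: 11110111  (ones: 7)
  rows 8-15 [p,q=01]: 11110111  (ones: 7)
  rows 16-23 [p,q=10]: 00001011  (ones: 3)
  rows 24-31 [p,q=11]: 00000011  (ones: 2)
Disagreements = 7+7+3+2 = 19

19


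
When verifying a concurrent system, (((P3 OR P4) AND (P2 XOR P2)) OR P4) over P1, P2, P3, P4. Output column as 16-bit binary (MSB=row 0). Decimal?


Formula: (((P3 OR P4) AND (P2 XOR P2)) OR P4) over P1, P2, P3, P4 (16 rows)
Evaluate each row (bits = P1,P2,P3,P4, MSB first):
  row 0 [0000]: (((0 OR 0) AND (0 XOR 0)) OR 0) -> 0
  row 1 [0001]: (((0 OR 1) AND (0 XOR 0)) OR 1) -> 1
  row 2 [0010]: (((1 OR 0) AND (0 XOR 0)) OR 0) -> 0
  row 3 [0011]: (((1 OR 1) AND (0 XOR 0)) OR 1) -> 1
  row 4 [0100]: (((0 OR 0) AND (1 XOR 1)) OR 0) -> 0
  row 5 [0101]: (((0 OR 1) AND (1 XOR 1)) OR 1) -> 1
  row 6 [0110]: (((1 OR 0) AND (1 XOR 1)) OR 0) -> 0
  row 7 [0111]: (((1 OR 1) AND (1 XOR 1)) OR 1) -> 1
  row 8 [1000]: (((0 OR 0) AND (0 XOR 0)) OR 0) -> 0
  row 9 [1001]: (((0 OR 1) AND (0 XOR 0)) OR 1) -> 1
  row 10 [1010]: (((1 OR 0) AND (0 XOR 0)) OR 0) -> 0
  row 11 [1011]: (((1 OR 1) AND (0 XOR 0)) OR 1) -> 1
  row 12 [1100]: (((0 OR 0) AND (1 XOR 1)) OR 0) -> 0
  row 13 [1101]: (((0 OR 1) AND (1 XOR 1)) OR 1) -> 1
  row 14 [1110]: (((1 OR 0) AND (1 XOR 1)) OR 0) -> 0
  row 15 [1111]: (((1 OR 1) AND (1 XOR 1)) OR 1) -> 1
Full result column, 4 rows per line (P1,P2 fixed per line; P3,P4 runs 00..11 left to right):
  rows 0-3 [P1,P2=00]: 0101  = hex 5
  rows 4-7 [P1,P2=01]: 0101  = hex 5
  rows 8-11 [P1,P2=10]: 0101  = hex 5
  rows 12-15 [P1,P2=11]: 0101  = hex 5
Output column (row 0 .. row 15) = 0101010101010101
Output column grouped in 4s = 0101 0101 0101 0101 = 0x5555
Convert to decimal digit by digit (value = value*16 + digit):
  5 -> 5
  5*16 + 5 = 85
  85*16 + 5 = 1365
  1365*16 + 5 = 21845
Decimal = 21845

21845


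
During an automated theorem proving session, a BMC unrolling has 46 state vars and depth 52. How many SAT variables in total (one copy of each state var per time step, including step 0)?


BMC unrolls to depth k, creating one copy of each state var for steps 0..k.
Step count = 52 + 1 = 53 (steps 0 through 52)
Vars per step = 46
Total = 46 * 53 = 2438

2438


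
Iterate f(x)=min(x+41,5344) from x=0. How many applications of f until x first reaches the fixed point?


Step 1: x=0, cap=5344, increment=41
Step 2: x grows by 41 each step until capped at 5344; fixed point is x=5344
Step 3: iterations = ceil(5344/41) = 131

131


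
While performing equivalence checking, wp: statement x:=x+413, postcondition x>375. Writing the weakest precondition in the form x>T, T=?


Formula: wp(x:=E, P) = P[E/x] (substitute E for x in postcondition)
Step 1: Postcondition: x>375
Step 2: Substitute x+413 for x: x+413>375
Step 3: Solve for x: x > 375-413 = -38

-38


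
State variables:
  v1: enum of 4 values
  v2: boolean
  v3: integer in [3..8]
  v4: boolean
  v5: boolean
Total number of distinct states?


State space = product of domain sizes of all variables.
Domain sizes:
  v1 (enum of 4 values): 4
  v2 (boolean): 2
  v3 (integer in [3..8]): 6
  v4 (boolean): 2
  v5 (boolean): 2
Product = 4 * 2 * 6 * 2 * 2 = 192

192


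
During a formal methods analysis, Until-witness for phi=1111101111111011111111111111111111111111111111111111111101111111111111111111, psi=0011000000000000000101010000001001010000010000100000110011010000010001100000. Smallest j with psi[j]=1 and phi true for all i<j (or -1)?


(phi U psi) at 0: need smallest j with psi[j]=1 and phi[i]=1 for all i in [0,j).
Scan from step 0:
  step 0: phi=1, psi=0 -> continue
  step 1: phi=1, psi=0 -> continue
  step 2: psi=1 and phi held for [0,2) -> witness found
Witness step = 2

2


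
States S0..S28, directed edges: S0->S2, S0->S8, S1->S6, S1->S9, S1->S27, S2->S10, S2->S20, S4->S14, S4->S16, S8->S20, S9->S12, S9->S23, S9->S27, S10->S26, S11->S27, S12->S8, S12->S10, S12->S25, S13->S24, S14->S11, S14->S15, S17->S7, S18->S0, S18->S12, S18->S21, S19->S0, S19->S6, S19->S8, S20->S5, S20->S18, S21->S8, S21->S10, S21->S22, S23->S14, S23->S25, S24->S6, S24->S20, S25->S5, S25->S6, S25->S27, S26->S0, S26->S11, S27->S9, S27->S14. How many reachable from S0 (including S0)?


BFS from S0:
  layer 0: {S0}
  layer 1: {S2, S8}
  layer 2: {S10, S20}
  layer 3: {S5, S18, S26}
  layer 4: {S11, S12, S21}
  layer 5: {S22, S25, S27}
  layer 6: {S6, S9, S14}
  layer 7: {S15, S23}
Reachable set: {S0, S2, S5, S6, S8, S9, S10, S11, S12, S14, S15, S18, S20, S21, S22, S23, S25, S26, S27}
Count = 19

19


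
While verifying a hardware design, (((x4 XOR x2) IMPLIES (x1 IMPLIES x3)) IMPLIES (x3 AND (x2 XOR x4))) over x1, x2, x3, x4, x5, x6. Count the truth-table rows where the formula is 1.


Formula: (((x4 XOR x2) IMPLIES (x1 IMPLIES x3)) IMPLIES (x3 AND (x2 XOR x4))) over 6 vars (64 rows)
Evaluate each row (x1, x2, x3, x4, x5, x6 as bits, MSB first):
  row 0 [000000]: (((0 XOR 0) IMPLIES (0 IMPLIES 0)) IMPLIES (0 AND (0 XOR 0))) -> 0
  row 1 [000001]: (((0 XOR 0) IMPLIES (0 IMPLIES 0)) IMPLIES (0 AND (0 XOR 0))) -> 0
  row 2 [000010]: (((0 XOR 0) IMPLIES (0 IMPLIES 0)) IMPLIES (0 AND (0 XOR 0))) -> 0
  row 3 [000011]: (((0 XOR 0) IMPLIES (0 IMPLIES 0)) IMPLIES (0 AND (0 XOR 0))) -> 0
  row 4 [000100]: (((1 XOR 0) IMPLIES (0 IMPLIES 0)) IMPLIES (0 AND (0 XOR 1))) -> 0
  (every remaining row is evaluated the same way; all 64 results are listed next)
Full result column, 8 rows per line (x1,x2,x3 fixed per line; x4,x5,x6 runs 000..111 left to right):
  rows 0-7 [x1,x2,x3=000]: 00000000  (ones: 0)
  rows 8-15 [x1,x2,x3=001]: 00001111  (ones: 4)
  rows 16-23 [x1,x2,x3=010]: 00000000  (ones: 0)
  rows 24-31 [x1,x2,x3=011]: 11110000  (ones: 4)
  rows 32-39 [x1,x2,x3=100]: 00001111  (ones: 4)
  rows 40-47 [x1,x2,x3=101]: 00001111  (ones: 4)
  rows 48-55 [x1,x2,x3=110]: 11110000  (ones: 4)
  rows 56-63 [x1,x2,x3=111]: 11110000  (ones: 4)
Count of 1-rows = 0+4+0+4+4+4+4+4 = 24

24


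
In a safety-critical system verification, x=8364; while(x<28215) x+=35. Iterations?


Step 1: x goes from 8364 toward 28215 by 35; the body runs while x<28215, so iterations = ceil((bound-start)/step)
Step 2: Distance=19851
Step 3: ceil(19851/35)=568

568


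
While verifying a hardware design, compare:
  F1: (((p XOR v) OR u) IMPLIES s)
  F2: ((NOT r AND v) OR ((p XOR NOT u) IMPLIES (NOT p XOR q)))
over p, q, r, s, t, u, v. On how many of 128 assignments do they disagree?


F1 = (((p XOR v) OR u) IMPLIES s)
F2 = ((NOT r AND v) OR ((p XOR NOT u) IMPLIES (NOT p XOR q)))
Evaluate both on each of 128 rows (bits = p,q,r,s,t,u,v):
  row 0 [0000000]: F1=1 F2=1 -> 0
  row 1 [0000001]: F1=0 F2=1 (differ) -> 1
  row 2 [0000010]: F1=0 F2=1 (differ) -> 1
  row 3 [0000011]: F1=0 F2=1 (differ) -> 1
  row 4 [0000100]: F1=1 F2=1 -> 0
  (every remaining row is evaluated the same way; all 128 results are listed next)
Full result column, 8 rows per line (p,q,r,s fixed per line; t,u,v runs 000..111 left to right):
  rows 0-7 [p,q,r,s=0000]: 01110111  (ones: 6)
  rows 8-15 [p,q,r,s=0001]: 00000000  (ones: 0)
  rows 16-23 [p,q,r,s=0010]: 01110111  (ones: 6)
  rows 24-31 [p,q,r,s=0011]: 00000000  (ones: 0)
  rows 32-39 [p,q,r,s=0100]: 11111111  (ones: 8)
  rows 40-47 [p,q,r,s=0101]: 10001000  (ones: 2)
  rows 48-55 [p,q,r,s=0110]: 10111011  (ones: 6)
  rows 56-63 [p,q,r,s=0111]: 11001100  (ones: 4)
  rows 64-71 [p,q,r,s=1000]: 10011001  (ones: 4)
  rows 72-79 [p,q,r,s=1001]: 00100010  (ones: 2)
  rows 80-87 [p,q,r,s=1010]: 10001000  (ones: 2)
  rows 88-95 [p,q,r,s=1011]: 00110011  (ones: 4)
  rows 96-103 [p,q,r,s=1100]: 10111011  (ones: 6)
  rows 104-111 [p,q,r,s=1101]: 00000000  (ones: 0)
  rows 112-119 [p,q,r,s=1110]: 10111011  (ones: 6)
  rows 120-127 [p,q,r,s=1111]: 00000000  (ones: 0)
Disagreements = 6+0+6+0+8+2+6+4+4+2+2+4+6+0+6+0 = 56

56


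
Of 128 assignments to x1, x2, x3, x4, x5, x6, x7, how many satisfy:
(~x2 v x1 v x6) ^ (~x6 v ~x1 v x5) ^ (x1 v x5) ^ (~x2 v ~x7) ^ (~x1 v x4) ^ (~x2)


CNF with 6 clauses over 7 vars (128 assignments).
An assignment satisfies CNF iff every clause has >=1 true literal.
Check each row (bits = x1,x2,x3,x4,x5,x6,x7; clause T/F shown):
  row 0 [0000000]: clauses=TTFTTT -> 0
  row 1 [0000001]: clauses=TTFTTT -> 0
  row 2 [0000010]: clauses=TTFTTT -> 0
  row 3 [0000011]: clauses=TTFTTT -> 0
  row 4 [0000100]: clauses=TTTTTT -> 1
  (every remaining row is evaluated the same way; all 128 results are listed next)
Full result column, 8 rows per line (x1,x2,x3,x4 fixed per line; x5,x6,x7 runs 000..111 left to right):
  rows 0-7 [x1,x2,x3,x4=0000]: 00001111  (ones: 4)
  rows 8-15 [x1,x2,x3,x4=0001]: 00001111  (ones: 4)
  rows 16-23 [x1,x2,x3,x4=0010]: 00001111  (ones: 4)
  rows 24-31 [x1,x2,x3,x4=0011]: 00001111  (ones: 4)
  rows 32-39 [x1,x2,x3,x4=0100]: 00000000  (ones: 0)
  rows 40-47 [x1,x2,x3,x4=0101]: 00000000  (ones: 0)
  rows 48-55 [x1,x2,x3,x4=0110]: 00000000  (ones: 0)
  rows 56-63 [x1,x2,x3,x4=0111]: 00000000  (ones: 0)
  rows 64-71 [x1,x2,x3,x4=1000]: 00000000  (ones: 0)
  rows 72-79 [x1,x2,x3,x4=1001]: 11001111  (ones: 6)
  rows 80-87 [x1,x2,x3,x4=1010]: 00000000  (ones: 0)
  rows 88-95 [x1,x2,x3,x4=1011]: 11001111  (ones: 6)
  rows 96-103 [x1,x2,x3,x4=1100]: 00000000  (ones: 0)
  rows 104-111 [x1,x2,x3,x4=1101]: 00000000  (ones: 0)
  rows 112-119 [x1,x2,x3,x4=1110]: 00000000  (ones: 0)
  rows 120-127 [x1,x2,x3,x4=1111]: 00000000  (ones: 0)
Satisfying assignments = 4+4+4+4+0+0+0+0+0+6+0+6+0+0+0+0 = 28

28
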